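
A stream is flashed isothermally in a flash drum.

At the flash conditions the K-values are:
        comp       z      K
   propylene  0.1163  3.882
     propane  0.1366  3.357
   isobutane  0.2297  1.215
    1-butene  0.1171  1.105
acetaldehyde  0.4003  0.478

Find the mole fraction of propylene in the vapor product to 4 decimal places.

Rachford–Rice: g(ψ) = Σ zᵢ(Kᵢ−1)/(1+ψ(Kᵢ−1)) = 0.
g(0) = ΣzᵢKᵢ − 1 = 0.5099 and g(1) = 1 − Σzᵢ/Kᵢ = -0.2031, so a root lies in (0, 1).
Newton iteration, ψ⁰ = 0.5:
  ψ = 0.5000: g = 0.05862, g' = -0.5316 → ψ = 0.6103
  ψ = 0.6103: g = 0.00210, g' = -0.4989 → ψ = 0.6145
Converged at ψ = 0.6145.
Compositions from xᵢ = zᵢ/(1+ψ(Kᵢ−1)), yᵢ = Kᵢxᵢ:
  propylene: x = 0.0420, y = 0.1629
  propane: x = 0.0558, y = 0.1873
  isobutane: x = 0.2029, y = 0.2465
  1-butene: x = 0.1100, y = 0.1216
  acetaldehyde: x = 0.5893, y = 0.2817

y_propylene = 0.1629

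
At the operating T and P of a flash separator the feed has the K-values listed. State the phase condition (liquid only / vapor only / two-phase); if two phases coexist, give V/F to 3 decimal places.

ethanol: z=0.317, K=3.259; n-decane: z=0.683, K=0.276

ΣzᵢKᵢ = 1.222; Σzᵢ/Kᵢ = 2.572.
Both exceed 1, so a two-phase solution exists.
Rachford–Rice: g(ψ) = Σ zᵢ(Kᵢ−1)/(1+ψ(Kᵢ−1)) = 0.
Binary case is linear: z₁(K₁−1)(1+ψ(K₂−1)) + z₂(K₂−1)(1+ψ(K₁−1)) = 0
⇒ ψ = [z₁(K₁−1)+z₂(K₂−1)] / [−(K₁−1)(K₂−1)] = 0.2216/1.6355 = 0.135

two-phase, V/F = 0.135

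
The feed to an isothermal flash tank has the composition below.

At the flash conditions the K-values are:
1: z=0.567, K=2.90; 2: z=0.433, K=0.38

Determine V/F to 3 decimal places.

V/F = 0.687

Rachford–Rice: g(V/F) = Σ zᵢ(Kᵢ−1)/(1+V/F(Kᵢ−1)) = 0.
Feasibility: ΣzᵢKᵢ = 1.809, Σzᵢ/Kᵢ = 1.335 — both > 1, two phases present.
Newton–Raphson from V/F = 0.5:
  V/F = 0.500: g = 0.1634, g' = -0.888 → V/F = 0.684
  V/F = 0.684: g = 0.0023, g' = -0.889 → V/F = 0.687
Converged at V/F = 0.687.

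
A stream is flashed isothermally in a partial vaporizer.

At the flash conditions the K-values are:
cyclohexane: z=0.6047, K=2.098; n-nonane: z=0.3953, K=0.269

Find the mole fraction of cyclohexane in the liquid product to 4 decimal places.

x_cyclohexane = 0.3997

Rachford–Rice: g(β) = Σ zᵢ(Kᵢ−1)/(1+β(Kᵢ−1)) = 0.
g(0) = ΣzᵢKᵢ − 1 = 0.3750 and g(1) = 1 − Σzᵢ/Kᵢ = -0.7577, so a root lies in (0, 1).
Binary case is linear: z₁(K₁−1)(1+β(K₂−1)) + z₂(K₂−1)(1+β(K₁−1)) = 0
⇒ β = [z₁(K₁−1)+z₂(K₂−1)] / [−(K₁−1)(K₂−1)] = 0.37500/0.80264 = 0.4672
Compositions from xᵢ = zᵢ/(1+β(Kᵢ−1)), yᵢ = Kᵢxᵢ:
  cyclohexane: x = 0.3997, y = 0.8385
  n-nonane: x = 0.6003, y = 0.1615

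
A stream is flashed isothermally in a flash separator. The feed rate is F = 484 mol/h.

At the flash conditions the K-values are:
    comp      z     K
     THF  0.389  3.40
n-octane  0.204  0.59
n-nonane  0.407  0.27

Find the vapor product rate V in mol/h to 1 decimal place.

V = 174.1 mol/h

Let ψ = V/F and solve Σ zᵢ(Kᵢ−1)/(1+ψ(Kᵢ−1)) = 0.
Feasibility: ΣzᵢKᵢ = 1.553, Σzᵢ/Kᵢ = 1.968 — both > 1, two phases present.
Newton–Raphson from ψ = 0.5:
  ψ = 0.500: g = -0.1487, g' = -1.055 → ψ = 0.359
  ψ = 0.359: g = 0.0008, g' = -1.092 → ψ = 0.360
Converged at ψ = 0.360.
Then V = ψ·F = 0.3597·484 = 174.1 mol/h and L = F − V = 309.9 mol/h.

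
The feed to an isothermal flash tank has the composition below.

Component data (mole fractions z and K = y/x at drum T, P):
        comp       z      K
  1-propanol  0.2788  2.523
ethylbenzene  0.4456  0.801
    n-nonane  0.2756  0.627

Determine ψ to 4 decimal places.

ψ = 0.5579

Material balance + equilibrium reduce to Σ zᵢ(Kᵢ−1)/(1+ψ(Kᵢ−1)) = 0.
Check two-phase: ΣzᵢKᵢ = 1.2331 > 1 and Σzᵢ/Kᵢ = 1.1064 > 1, so g(0) = 0.2331 > 0 and g(1) = -0.1064 < 0.
Newton iteration, ψ⁰ = 0.7:
  ψ = 0.7000: g = -0.03664, g' = -0.2455 → ψ = 0.5508
  ψ = 0.5508: g = 0.00194, g' = -0.2742 → ψ = 0.5579
Converged at ψ = 0.5579.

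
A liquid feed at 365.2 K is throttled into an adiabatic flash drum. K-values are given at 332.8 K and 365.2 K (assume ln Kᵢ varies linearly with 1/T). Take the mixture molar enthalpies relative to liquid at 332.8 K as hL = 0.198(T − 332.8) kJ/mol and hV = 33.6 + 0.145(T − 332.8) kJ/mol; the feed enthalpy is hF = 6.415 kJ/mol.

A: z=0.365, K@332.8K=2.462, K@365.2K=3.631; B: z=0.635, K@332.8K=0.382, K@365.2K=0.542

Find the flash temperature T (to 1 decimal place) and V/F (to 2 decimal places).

Adiabatic flash: solve Rachford–Rice at each trial T, then check hF = ψ·hV(T) + (1−ψ)·hL(T).
  T = 332.8 K: K = (2.462, 0.382), RR gives ψ = 0.156, H_out = 5.251 kJ/mol
  T = 365.2 K: K = (3.631, 0.542), RR gives ψ = 0.556, H_out = 24.129 kJ/mol
  T = 349.0 K: K = (3.017, 0.459), RR gives ψ = 0.360, H_out = 14.979 kJ/mol
  T = 340.9 K: K = (2.732, 0.420), RR gives ψ = 0.262, H_out = 10.300 kJ/mol
  T = 336.9 K: K = (2.597, 0.401), RR gives ψ = 0.211, H_out = 7.870 kJ/mol
  T = 334.9 K: K = (2.531, 0.392), RR gives ψ = 0.185, H_out = 6.612 kJ/mol
Linear interpolation between T = 332.8 (H_out = 5.251) and T = 334.9 (H_out = 6.612) on hF = 6.415 gives T ≈ 334.6 K, at which ψ = 0.18.

T = 334.6 K, V/F = 0.18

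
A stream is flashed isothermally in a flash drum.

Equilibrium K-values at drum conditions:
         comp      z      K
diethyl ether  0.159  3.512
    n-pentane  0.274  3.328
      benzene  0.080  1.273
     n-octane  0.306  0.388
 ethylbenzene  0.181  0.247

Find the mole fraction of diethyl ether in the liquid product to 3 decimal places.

x_diethyl ether = 0.070

Iterate (Newton) starting at β = 0.5:
  β = 0.500: g = 0.0026, g' = -1.021 → β = 0.503
Converged at β = 0.503.
Compositions from xᵢ = zᵢ/(1+β(Kᵢ−1)), yᵢ = Kᵢxᵢ:
  diethyl ether: x = 0.070, y = 0.247
  n-pentane: x = 0.126, y = 0.420
  benzene: x = 0.070, y = 0.090
  n-octane: x = 0.442, y = 0.171
  ethylbenzene: x = 0.291, y = 0.072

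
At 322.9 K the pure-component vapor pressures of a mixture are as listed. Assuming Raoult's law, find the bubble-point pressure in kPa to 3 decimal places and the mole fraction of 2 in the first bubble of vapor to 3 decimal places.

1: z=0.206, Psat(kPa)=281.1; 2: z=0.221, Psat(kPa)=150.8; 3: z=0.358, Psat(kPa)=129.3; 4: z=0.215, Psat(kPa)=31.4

Pbub = 144.274 kPa, y_2 = 0.231

At the bubble point ψ → 0, so ΣzᵢKᵢ = 1 with Kᵢ = Pᵢˢᵃᵗ/P ⇒ P = ΣzᵢPᵢˢᵃᵗ.
P = 0.206·281.1 + 0.221·150.8 + 0.358·129.3 + 0.215·31.4 = 144.274 kPa
yᵢ = zᵢPᵢˢᵃᵗ/P ⇒ y_2 = 0.221·150.8/144.274 = 0.231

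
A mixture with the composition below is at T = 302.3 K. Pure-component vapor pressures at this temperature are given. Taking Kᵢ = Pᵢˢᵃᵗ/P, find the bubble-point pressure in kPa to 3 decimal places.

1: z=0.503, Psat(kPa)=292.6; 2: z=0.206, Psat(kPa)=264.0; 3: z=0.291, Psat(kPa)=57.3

At the bubble point ψ → 0, so ΣzᵢKᵢ = 1 with Kᵢ = Pᵢˢᵃᵗ/P ⇒ P = ΣzᵢPᵢˢᵃᵗ.
P = 0.503·292.6 + 0.206·264.0 + 0.291·57.3 = 218.236 kPa

Pbub = 218.236 kPa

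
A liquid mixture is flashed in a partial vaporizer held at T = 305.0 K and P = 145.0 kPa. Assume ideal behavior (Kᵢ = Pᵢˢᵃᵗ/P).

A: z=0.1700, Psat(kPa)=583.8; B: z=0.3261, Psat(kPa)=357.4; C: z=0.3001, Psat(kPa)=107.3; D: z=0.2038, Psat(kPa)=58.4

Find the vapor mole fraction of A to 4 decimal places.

y_A = 0.1891

Raoult's law: Kᵢ = Pᵢˢᵃᵗ/P = Pᵢˢᵃᵗ/145.0.
  K_A = 583.8/145.0 = 4.026207, K_B = 357.4/145.0 = 2.464828, K_C = 107.3/145.0 = 0.740000, K_D = 58.4/145.0 = 0.402759
Newton iteration, ψ⁰ = 0.45:
  ψ = 0.4500: g = 0.25091, g' = -0.6953 → ψ = 0.8109
  ψ = 0.8109: g = 0.03239, g' = -0.5826 → ψ = 0.8665
  ψ = 0.8665: g = -0.00045, g' = -0.6006 → ψ = 0.8657
Converged at ψ = 0.8657.
Compositions from xᵢ = zᵢ/(1+ψ(Kᵢ−1)), yᵢ = Kᵢxᵢ:
  A: x = 0.0470, y = 0.1891
  B: x = 0.1438, y = 0.3544
  C: x = 0.3873, y = 0.2866
  D: x = 0.4220, y = 0.1700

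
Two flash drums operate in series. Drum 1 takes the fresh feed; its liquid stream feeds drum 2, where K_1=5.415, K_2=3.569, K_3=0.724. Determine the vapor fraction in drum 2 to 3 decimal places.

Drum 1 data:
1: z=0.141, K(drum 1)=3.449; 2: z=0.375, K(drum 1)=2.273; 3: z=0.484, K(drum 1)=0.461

V/F (drum 2) = 0.690

Drum 1:
Let ψ₁ = V/F and solve Σ zᵢ(Kᵢ−1)/(1+ψ₁(Kᵢ−1)) = 0.
Feasibility: ΣzᵢKᵢ = 1.562, Σzᵢ/Kᵢ = 1.256 — both > 1, two phases present.
Iterate (Newton) starting at ψ₁ = 0.5:
  ψ₁ = 0.500: g = 0.0898, g' = -0.661 → ψ₁ = 0.636
  ψ₁ = 0.636: g = 0.0020, g' = -0.640 → ψ₁ = 0.639
Converged at ψ₁ = 0.639.
Drum-1 compositions:
  1: x = 0.055, y = 0.190
  2: x = 0.207, y = 0.470
  3: x = 0.738, y = 0.340
Drum-2 feed = drum-1 liquid: z₂ = (0.0550, 0.2068, 0.7382).
Drum 2:
Material balance + equilibrium reduce to Σ zᵢ(Kᵢ−1)/(1+ψ₂(Kᵢ−1)) = 0.
Check two-phase: ΣzᵢKᵢ = 1.570 > 1 and Σzᵢ/Kᵢ = 1.088 > 1, so g(0) = 0.570 > 0 and g(1) = -0.088 < 0.
Newton–Raphson from ψ₂ = 0.5:
  ψ₂ = 0.500: g = 0.0719, g' = -0.441 → ψ₂ = 0.663
  ψ₂ = 0.663: g = 0.0090, g' = -0.341 → ψ₂ = 0.689
  ψ₂ = 0.689: g = 0.0002, g' = -0.329 → ψ₂ = 0.690
Converged at ψ₂ = 0.690.
  1: x = 0.014, y = 0.074
  2: x = 0.075, y = 0.266
  3: x = 0.912, y = 0.660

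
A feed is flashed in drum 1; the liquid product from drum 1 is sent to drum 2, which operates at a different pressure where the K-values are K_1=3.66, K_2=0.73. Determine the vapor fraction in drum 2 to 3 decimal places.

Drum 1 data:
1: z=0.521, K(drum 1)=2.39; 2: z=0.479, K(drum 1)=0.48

V/F (drum 2) = 0.735

Drum 1:
Iterate (Newton) starting at ψ₁ = 0.5:
  ψ₁ = 0.500: g = 0.0907, g' = -0.587 → ψ₁ = 0.654
  ψ₁ = 0.654: g = 0.0016, g' = -0.574 → ψ₁ = 0.657
Converged at ψ₁ = 0.657.
Drum-1 compositions:
  1: x = 0.272, y = 0.651
  2: x = 0.728, y = 0.349
Drum-2 feed = drum-1 liquid: z₂ = (0.2723, 0.7277).
Drum 2:
Rachford–Rice: g(ψ₂) = Σ zᵢ(Kᵢ−1)/(1+ψ₂(Kᵢ−1)) = 0.
Feasibility: ΣzᵢKᵢ = 1.528, Σzᵢ/Kᵢ = 1.071 — both > 1, two phases present.
Binary case is linear: z₁(K₁−1)(1+ψ₂(K₂−1)) + z₂(K₂−1)(1+ψ₂(K₁−1)) = 0
⇒ ψ₂ = [z₁(K₁−1)+z₂(K₂−1)] / [−(K₁−1)(K₂−1)] = 0.5277/0.7182 = 0.735
  1: x = 0.092, y = 0.337
  2: x = 0.908, y = 0.663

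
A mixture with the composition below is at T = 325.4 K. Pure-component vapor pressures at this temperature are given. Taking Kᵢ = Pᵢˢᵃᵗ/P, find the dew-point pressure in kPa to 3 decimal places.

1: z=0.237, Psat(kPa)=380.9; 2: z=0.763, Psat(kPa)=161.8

At the dew point ψ → 1, so Σzᵢ/Kᵢ = 1 with Kᵢ = Pᵢˢᵃᵗ/P ⇒ 1/P = Σzᵢ/Pᵢˢᵃᵗ.
1/P = 0.237/380.9 + 0.763/161.8 = 0.005338 ⇒ P = 187.339 kPa

Pdew = 187.339 kPa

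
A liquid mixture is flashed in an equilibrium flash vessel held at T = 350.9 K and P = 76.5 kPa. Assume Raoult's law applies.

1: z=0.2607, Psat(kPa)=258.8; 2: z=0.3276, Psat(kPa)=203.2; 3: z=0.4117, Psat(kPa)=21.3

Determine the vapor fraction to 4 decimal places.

ψ = 0.6034

Raoult's law: Kᵢ = Pᵢˢᵃᵗ/P = Pᵢˢᵃᵗ/76.5.
  K_1 = 258.8/76.5 = 3.383007, K_2 = 203.2/76.5 = 2.656209, K_3 = 21.3/76.5 = 0.278431
Rachford–Rice: g(ψ) = Σ zᵢ(Kᵢ−1)/(1+ψ(Kᵢ−1)) = 0.
Feasibility: ΣzᵢKᵢ = 1.8668, Σzᵢ/Kᵢ = 1.6790 — both > 1, two phases present.
Newton–Raphson from ψ = 0.5:
  ψ = 0.5000: g = 0.11554, g' = -1.1018 → ψ = 0.6049
  ψ = 0.6049: g = -0.00163, g' = -1.1476 → ψ = 0.6034
Converged at ψ = 0.6034.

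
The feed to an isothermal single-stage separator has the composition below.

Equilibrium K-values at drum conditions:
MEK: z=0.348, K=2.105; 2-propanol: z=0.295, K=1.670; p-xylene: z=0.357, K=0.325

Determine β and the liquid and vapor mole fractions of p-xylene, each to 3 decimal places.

β = 0.551, x_p-xylene = 0.568, y_p-xylene = 0.185

Newton iteration, β⁰ = 0.41:
  β = 0.410: g = 0.0865, g' = -0.594 → β = 0.556
  β = 0.556: g = -0.0034, g' = -0.650 → β = 0.551
Converged at β = 0.551.
Compositions from xᵢ = zᵢ/(1+β(Kᵢ−1)), yᵢ = Kᵢxᵢ:
  MEK: x = 0.216, y = 0.455
  2-propanol: x = 0.216, y = 0.360
  p-xylene: x = 0.568, y = 0.185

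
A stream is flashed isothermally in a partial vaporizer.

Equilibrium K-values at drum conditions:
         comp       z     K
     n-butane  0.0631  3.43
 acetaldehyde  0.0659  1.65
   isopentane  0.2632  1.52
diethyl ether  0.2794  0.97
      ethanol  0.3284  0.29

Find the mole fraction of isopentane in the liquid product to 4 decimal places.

x_isopentane = 0.2420

Material balance + equilibrium reduce to Σ zᵢ(Kᵢ−1)/(1+V/F(Kᵢ−1)) = 0.
Feasibility: ΣzᵢKᵢ = 1.0915, Σzᵢ/Kᵢ = 1.6519 — both > 1, two phases present.
Iterate (Newton) starting at V/F = 0.5:
  V/F = 0.5000: g = -0.15983, g' = -0.5348 → V/F = 0.2012
  V/F = 0.2012: g = -0.01567, g' = -0.4738 → V/F = 0.1681
  V/F = 0.1681: g = 0.00016, g' = -0.4844 → V/F = 0.1684
Converged at V/F = 0.1684.
Compositions from xᵢ = zᵢ/(1+V/F(Kᵢ−1)), yᵢ = Kᵢxᵢ:
  n-butane: x = 0.0448, y = 0.1536
  acetaldehyde: x = 0.0594, y = 0.0980
  isopentane: x = 0.2420, y = 0.3678
  diethyl ether: x = 0.2808, y = 0.2724
  ethanol: x = 0.3730, y = 0.1082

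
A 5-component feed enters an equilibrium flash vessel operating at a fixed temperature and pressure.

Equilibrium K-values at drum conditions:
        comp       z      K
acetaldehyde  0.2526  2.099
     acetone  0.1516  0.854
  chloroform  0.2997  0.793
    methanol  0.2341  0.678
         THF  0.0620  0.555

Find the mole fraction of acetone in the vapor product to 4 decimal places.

Rachford–Rice: g(ψ) = Σ zᵢ(Kᵢ−1)/(1+ψ(Kᵢ−1)) = 0.
Check two-phase: ΣzᵢKᵢ = 1.0905 > 1 and Σzᵢ/Kᵢ = 1.1328 > 1, so g(0) = 0.0905 > 0 and g(1) = -0.1328 < 0.
Newton–Raphson from ψ = 0.46:
  ψ = 0.4600: g = -0.03108, g' = -0.2069 → ψ = 0.3097
  ψ = 0.3097: g = 0.00190, g' = -0.2345 → ψ = 0.3179
Converged at ψ = 0.3179.
Compositions from xᵢ = zᵢ/(1+ψ(Kᵢ−1)), yᵢ = Kᵢxᵢ:
  acetaldehyde: x = 0.1872, y = 0.3929
  acetone: x = 0.1590, y = 0.1358
  chloroform: x = 0.3208, y = 0.2544
  methanol: x = 0.2608, y = 0.1768
  THF: x = 0.0722, y = 0.0401

y_acetone = 0.1358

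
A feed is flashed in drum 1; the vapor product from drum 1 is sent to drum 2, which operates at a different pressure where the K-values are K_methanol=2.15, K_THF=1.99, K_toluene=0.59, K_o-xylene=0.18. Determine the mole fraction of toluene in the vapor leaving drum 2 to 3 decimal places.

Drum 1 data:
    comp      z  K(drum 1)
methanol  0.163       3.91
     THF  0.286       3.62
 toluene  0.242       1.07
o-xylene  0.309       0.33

Drum 1:
Rachford–Rice: g(ψ₁) = Σ zᵢ(Kᵢ−1)/(1+ψ₁(Kᵢ−1)) = 0.
g(0) = ΣzᵢKᵢ − 1 = 1.034 and g(1) = 1 − Σzᵢ/Kᵢ = -0.283, so a root lies in (0, 1).
Newton–Raphson from ψ₁ = 0.5:
  ψ₁ = 0.500: g = 0.2226, g' = -0.912 → ψ₁ = 0.744
  ψ₁ = 0.744: g = 0.0071, g' = -0.916 → ψ₁ = 0.752
Converged at ψ₁ = 0.752.
Drum-1 compositions:
  methanol: x = 0.051, y = 0.200
  THF: x = 0.096, y = 0.349
  toluene: x = 0.230, y = 0.246
  o-xylene: x = 0.623, y = 0.205
Drum-2 feed = drum-1 vapor: z₂ = (0.1999, 0.3486, 0.2460, 0.2055).
Drum 2:
Iterate (Newton) starting at ψ₂ = 0.54:
  ψ₂ = 0.540: g = -0.0652, g' = -0.759 → ψ₂ = 0.454
  ψ₂ = 0.454: g = -0.0033, g' = -0.690 → ψ₂ = 0.449
Converged at ψ₂ = 0.449.
  methanol: x = 0.132, y = 0.283
  THF: x = 0.241, y = 0.480
  toluene: x = 0.302, y = 0.178
  o-xylene: x = 0.325, y = 0.059

y_toluene (drum 2) = 0.178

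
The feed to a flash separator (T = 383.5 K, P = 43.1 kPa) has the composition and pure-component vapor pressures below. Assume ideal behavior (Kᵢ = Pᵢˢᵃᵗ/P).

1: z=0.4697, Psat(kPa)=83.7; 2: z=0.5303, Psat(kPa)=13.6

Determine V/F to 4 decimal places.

V/F = 0.1233

Raoult's law: Kᵢ = Pᵢˢᵃᵗ/P = Pᵢˢᵃᵗ/43.1.
  K_1 = 83.7/43.1 = 1.941995, K_2 = 13.6/43.1 = 0.315545
Material balance + equilibrium reduce to Σ zᵢ(Kᵢ−1)/(1+V/F(Kᵢ−1)) = 0.
Check two-phase: ΣzᵢKᵢ = 1.0795 > 1 and Σzᵢ/Kᵢ = 1.9224 > 1, so g(0) = 0.0795 > 0 and g(1) = -0.9224 < 0.
Binary case is linear: z₁(K₁−1)(1+V/F(K₂−1)) + z₂(K₂−1)(1+V/F(K₁−1)) = 0
⇒ V/F = [z₁(K₁−1)+z₂(K₂−1)] / [−(K₁−1)(K₂−1)] = 0.07949/0.64475 = 0.1233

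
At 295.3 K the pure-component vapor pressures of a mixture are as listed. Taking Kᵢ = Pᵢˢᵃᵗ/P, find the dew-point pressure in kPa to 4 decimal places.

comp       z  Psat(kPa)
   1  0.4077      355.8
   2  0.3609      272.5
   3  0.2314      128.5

Pdew = 234.1344 kPa

At the dew point ψ → 1, so Σzᵢ/Kᵢ = 1 with Kᵢ = Pᵢˢᵃᵗ/P ⇒ 1/P = Σzᵢ/Pᵢˢᵃᵗ.
1/P = 0.4077/355.8 + 0.3609/272.5 + 0.2314/128.5 = 0.0042711 ⇒ P = 234.1344 kPa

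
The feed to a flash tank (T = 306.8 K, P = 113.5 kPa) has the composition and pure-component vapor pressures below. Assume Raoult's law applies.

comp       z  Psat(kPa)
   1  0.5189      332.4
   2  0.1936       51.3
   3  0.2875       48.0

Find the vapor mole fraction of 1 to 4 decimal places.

Raoult's law: Kᵢ = Pᵢˢᵃᵗ/P = Pᵢˢᵃᵗ/113.5.
  K_1 = 332.4/113.5 = 2.928634, K_2 = 51.3/113.5 = 0.451982, K_3 = 48.0/113.5 = 0.422907
Material balance + equilibrium reduce to Σ zᵢ(Kᵢ−1)/(1+V/F(Kᵢ−1)) = 0.
g(0) = ΣzᵢKᵢ − 1 = 0.7288 and g(1) = 1 − Σzᵢ/Kᵢ = -0.2853, so a root lies in (0, 1).
Newton–Raphson from V/F = 0.48:
  V/F = 0.4800: g = 0.14623, g' = -0.8107 → V/F = 0.6604
  V/F = 0.6604: g = 0.00582, g' = -0.7661 → V/F = 0.6680
Converged at V/F = 0.6680.
Compositions from xᵢ = zᵢ/(1+V/F(Kᵢ−1)), yᵢ = Kᵢxᵢ:
  1: x = 0.2268, y = 0.6641
  2: x = 0.3054, y = 0.1380
  3: x = 0.4678, y = 0.1979

y_1 = 0.6641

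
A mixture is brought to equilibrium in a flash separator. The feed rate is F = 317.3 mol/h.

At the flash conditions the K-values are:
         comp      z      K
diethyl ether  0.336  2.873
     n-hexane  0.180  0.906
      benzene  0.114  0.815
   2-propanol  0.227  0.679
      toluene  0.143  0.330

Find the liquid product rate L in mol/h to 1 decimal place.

Let β = V/F and solve Σ zᵢ(Kᵢ−1)/(1+β(Kᵢ−1)) = 0.
Check two-phase: ΣzᵢKᵢ = 1.423 > 1 and Σzᵢ/Kᵢ = 1.223 > 1, so g(0) = 0.423 > 0 and g(1) = -0.223 < 0.
Iterate (Newton) starting at β = 0.32:
  β = 0.320: g = 0.1505, g' = -0.600 → β = 0.571
  β = 0.571: g = 0.0184, g' = -0.485 → β = 0.609
Converged at β = 0.609.
Then V = β·F = 0.6087·317.3 = 193.1 mol/h and L = F − V = 124.2 mol/h.

L = 124.2 mol/h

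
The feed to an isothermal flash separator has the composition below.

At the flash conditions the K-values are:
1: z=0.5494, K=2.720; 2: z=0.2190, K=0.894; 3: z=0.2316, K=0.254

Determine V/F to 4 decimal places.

V/F = 0.7451

Material balance + equilibrium reduce to Σ zᵢ(Kᵢ−1)/(1+V/F(Kᵢ−1)) = 0.
g(0) = ΣzᵢKᵢ − 1 = 0.7490 and g(1) = 1 − Σzᵢ/Kᵢ = -0.3588, so a root lies in (0, 1).
Newton iteration, V/F⁰ = 0.52:
  V/F = 0.5200: g = 0.19198, g' = -0.7997 → V/F = 0.7601
  V/F = 0.7601: g = -0.01472, g' = -0.9957 → V/F = 0.7453
  V/F = 0.7453: g = -0.00020, g' = -0.9688 → V/F = 0.7451
Converged at V/F = 0.7451.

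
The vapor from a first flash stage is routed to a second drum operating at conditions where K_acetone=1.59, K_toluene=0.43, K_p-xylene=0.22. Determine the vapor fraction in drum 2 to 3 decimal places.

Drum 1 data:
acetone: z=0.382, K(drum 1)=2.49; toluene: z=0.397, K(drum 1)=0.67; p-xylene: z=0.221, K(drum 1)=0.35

Drum 1:
Newton iteration, ψ₁⁰ = 0.61:
  ψ₁ = 0.610: g = -0.1039, g' = -0.557 → ψ₁ = 0.423
  ψ₁ = 0.423: g = -0.0015, g' = -0.555 → ψ₁ = 0.421
Converged at ψ₁ = 0.421.
Drum-1 compositions:
  acetone: x = 0.235, y = 0.585
  toluene: x = 0.461, y = 0.309
  p-xylene: x = 0.304, y = 0.106
Drum-2 feed = drum-1 vapor: z₂ = (0.5847, 0.3089, 0.1065).
Drum 2:
Newton iteration, ψ₂⁰ = 0.41:
  ψ₂ = 0.410: g = -0.0741, g' = -0.443 → ψ₂ = 0.243
  ψ₂ = 0.243: g = -0.0050, g' = -0.389 → ψ₂ = 0.230
Converged at ψ₂ = 0.230.
  acetone: x = 0.515, y = 0.819
  toluene: x = 0.355, y = 0.153
  p-xylene: x = 0.130, y = 0.029

V/F (drum 2) = 0.230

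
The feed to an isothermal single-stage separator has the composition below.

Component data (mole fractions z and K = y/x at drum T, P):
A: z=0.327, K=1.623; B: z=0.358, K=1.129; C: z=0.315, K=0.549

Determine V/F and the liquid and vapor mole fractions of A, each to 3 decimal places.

Material balance + equilibrium reduce to Σ zᵢ(Kᵢ−1)/(1+V/F(Kᵢ−1)) = 0.
Feasibility: ΣzᵢKᵢ = 1.108, Σzᵢ/Kᵢ = 1.092 — both > 1, two phases present.
Newton–Raphson from V/F = 0.46:
  V/F = 0.460: g = 0.0227, g' = -0.184 → V/F = 0.583
  V/F = 0.583: g = -0.0004, g' = -0.191 → V/F = 0.581
Converged at V/F = 0.581.
Compositions from xᵢ = zᵢ/(1+V/F(Kᵢ−1)), yᵢ = Kᵢxᵢ:
  A: x = 0.240, y = 0.390
  B: x = 0.333, y = 0.376
  C: x = 0.427, y = 0.234

V/F = 0.581, x_A = 0.240, y_A = 0.390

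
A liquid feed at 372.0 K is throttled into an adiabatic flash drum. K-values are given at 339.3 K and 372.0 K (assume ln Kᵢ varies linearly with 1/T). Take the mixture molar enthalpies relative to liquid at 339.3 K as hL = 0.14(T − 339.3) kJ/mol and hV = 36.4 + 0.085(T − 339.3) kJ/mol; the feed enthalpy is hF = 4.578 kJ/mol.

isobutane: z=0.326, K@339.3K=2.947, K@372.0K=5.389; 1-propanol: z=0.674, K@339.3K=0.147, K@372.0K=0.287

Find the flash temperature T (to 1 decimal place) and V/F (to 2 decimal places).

Adiabatic flash: solve Rachford–Rice at each trial T, then check hF = ψ·hV(T) + (1−ψ)·hL(T).
  T = 339.3 K: K = (2.947, 0.147), RR gives ψ = 0.036, H_out = 1.311 kJ/mol
  T = 372.0 K: K = (5.389, 0.287), RR gives ψ = 0.304, H_out = 15.085 kJ/mol
  T = 355.6 K: K = (4.037, 0.208), RR gives ψ = 0.190, H_out = 9.024 kJ/mol
  T = 347.5 K: K = (3.465, 0.176), RR gives ψ = 0.122, H_out = 5.541 kJ/mol
  T = 343.4 K: K = (3.199, 0.161), RR gives ψ = 0.082, H_out = 3.541 kJ/mol
  T = 345.4 K: K = (3.327, 0.168), RR gives ψ = 0.102, H_out = 4.541 kJ/mol
Linear interpolation between T = 345.4 (H_out = 4.541) and T = 347.5 (H_out = 5.541) on hF = 4.578 gives T ≈ 345.5 K, at which ψ = 0.10.

T = 345.5 K, V/F = 0.10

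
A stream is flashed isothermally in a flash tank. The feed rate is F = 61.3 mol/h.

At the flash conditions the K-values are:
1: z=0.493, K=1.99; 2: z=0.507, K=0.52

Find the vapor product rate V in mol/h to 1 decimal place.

V = 31.6 mol/h

Rachford–Rice: g(ψ) = Σ zᵢ(Kᵢ−1)/(1+ψ(Kᵢ−1)) = 0.
g(0) = ΣzᵢKᵢ − 1 = 0.245 and g(1) = 1 − Σzᵢ/Kᵢ = -0.223, so a root lies in (0, 1).
Binary case is linear: z₁(K₁−1)(1+ψ(K₂−1)) + z₂(K₂−1)(1+ψ(K₁−1)) = 0
⇒ ψ = [z₁(K₁−1)+z₂(K₂−1)] / [−(K₁−1)(K₂−1)] = 0.2447/0.4752 = 0.515
Then V = ψ·F = 0.5150·61.3 = 31.6 mol/h and L = F − V = 29.7 mol/h.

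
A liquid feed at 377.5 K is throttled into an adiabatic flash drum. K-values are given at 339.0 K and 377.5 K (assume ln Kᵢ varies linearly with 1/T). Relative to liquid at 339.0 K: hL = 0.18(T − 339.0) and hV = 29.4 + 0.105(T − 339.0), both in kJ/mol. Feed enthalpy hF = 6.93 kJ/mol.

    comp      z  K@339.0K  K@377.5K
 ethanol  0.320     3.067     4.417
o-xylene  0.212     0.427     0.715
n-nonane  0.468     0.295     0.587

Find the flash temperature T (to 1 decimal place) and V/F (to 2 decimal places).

T = 344.5 K, V/F = 0.20

Adiabatic flash: solve Rachford–Rice at each trial T, then check hF = ψ·hV(T) + (1−ψ)·hL(T).
  T = 339.0 K: K = (3.067, 0.427, 0.295), RR gives ψ = 0.153, H_out = 4.487 kJ/mol
  T = 377.5 K: K = (4.417, 0.715, 0.587), RR gives ψ = 0.652, H_out = 24.218 kJ/mol
  T = 358.2 K: K = (3.715, 0.560, 0.424), RR gives ψ = 0.347, H_out = 13.157 kJ/mol
  T = 348.6 K: K = (3.384, 0.491, 0.355), RR gives ψ = 0.245, H_out = 8.753 kJ/mol
  T = 343.8 K: K = (3.224, 0.458, 0.324), RR gives ψ = 0.198, H_out = 6.621 kJ/mol
  T = 346.2 K: K = (3.304, 0.474, 0.339), RR gives ψ = 0.221, H_out = 7.685 kJ/mol
Linear interpolation between T = 343.8 (H_out = 6.621) and T = 346.2 (H_out = 7.685) on hF = 6.93 gives T ≈ 344.5 K, at which ψ = 0.20.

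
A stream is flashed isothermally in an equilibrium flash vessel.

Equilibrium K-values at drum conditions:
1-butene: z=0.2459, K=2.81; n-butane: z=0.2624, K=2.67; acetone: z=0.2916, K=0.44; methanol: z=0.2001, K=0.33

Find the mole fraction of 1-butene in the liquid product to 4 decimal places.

Rachford–Rice: g(ψ) = Σ zᵢ(Kᵢ−1)/(1+ψ(Kᵢ−1)) = 0.
Check two-phase: ΣzᵢKᵢ = 1.5859 > 1 and Σzᵢ/Kᵢ = 1.4549 > 1, so g(0) = 0.5859 > 0 and g(1) = -0.4549 < 0.
Newton iteration, ψ⁰ = 0.32:
  ψ = 0.3200: g = 0.19782, g' = -0.9151 → ψ = 0.5362
  ψ = 0.5362: g = 0.01448, g' = -0.8167 → ψ = 0.5539
Converged at ψ = 0.5539.
Compositions from xᵢ = zᵢ/(1+ψ(Kᵢ−1)), yᵢ = Kᵢxᵢ:
  1-butene: x = 0.1228, y = 0.3451
  n-butane: x = 0.1363, y = 0.3640
  acetone: x = 0.4227, y = 0.1860
  methanol: x = 0.3182, y = 0.1050

x_1-butene = 0.1228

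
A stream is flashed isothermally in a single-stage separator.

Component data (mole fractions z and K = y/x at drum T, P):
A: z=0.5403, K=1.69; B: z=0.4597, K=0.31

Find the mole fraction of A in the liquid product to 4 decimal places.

x_A = 0.5000

Binary case is linear: z₁(K₁−1)(1+β(K₂−1)) + z₂(K₂−1)(1+β(K₁−1)) = 0
⇒ β = [z₁(K₁−1)+z₂(K₂−1)] / [−(K₁−1)(K₂−1)] = 0.05561/0.47610 = 0.1168
Compositions from xᵢ = zᵢ/(1+β(Kᵢ−1)), yᵢ = Kᵢxᵢ:
  A: x = 0.5000, y = 0.8450
  B: x = 0.5000, y = 0.1550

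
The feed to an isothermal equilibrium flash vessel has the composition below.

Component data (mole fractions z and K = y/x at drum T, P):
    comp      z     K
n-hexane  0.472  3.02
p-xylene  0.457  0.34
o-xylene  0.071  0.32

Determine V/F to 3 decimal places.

Rachford–Rice: g(V/F) = Σ zᵢ(Kᵢ−1)/(1+V/F(Kᵢ−1)) = 0.
Feasibility: ΣzᵢKᵢ = 1.604, Σzᵢ/Kᵢ = 1.722 — both > 1, two phases present.
Iterate (Newton) starting at V/F = 0.68:
  V/F = 0.680: g = -0.2353, g' = -1.111 → V/F = 0.468
  V/F = 0.468: g = -0.0172, g' = -0.996 → V/F = 0.451
Converged at V/F = 0.451.

V/F = 0.451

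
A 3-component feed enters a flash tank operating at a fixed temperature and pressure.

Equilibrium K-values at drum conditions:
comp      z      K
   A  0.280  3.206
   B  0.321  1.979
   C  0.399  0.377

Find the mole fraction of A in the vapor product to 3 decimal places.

y_A = 0.357

Rachford–Rice: g(V/F) = Σ zᵢ(Kᵢ−1)/(1+V/F(Kᵢ−1)) = 0.
g(0) = ΣzᵢKᵢ − 1 = 0.683 and g(1) = 1 − Σzᵢ/Kᵢ = -0.308, so a root lies in (0, 1).
Newton iteration, V/F⁰ = 0.5:
  V/F = 0.500: g = 0.1437, g' = -0.773 → V/F = 0.686
Converged at V/F = 0.686.
Compositions from xᵢ = zᵢ/(1+V/F(Kᵢ−1)), yᵢ = Kᵢxᵢ:
  A: x = 0.111, y = 0.357
  B: x = 0.192, y = 0.380
  C: x = 0.696, y = 0.263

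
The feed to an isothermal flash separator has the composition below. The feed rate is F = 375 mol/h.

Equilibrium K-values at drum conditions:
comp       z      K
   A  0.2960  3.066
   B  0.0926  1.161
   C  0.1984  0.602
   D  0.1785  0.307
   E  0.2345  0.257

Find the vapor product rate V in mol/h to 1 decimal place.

V = 80.1 mol/h

Material balance + equilibrium reduce to Σ zᵢ(Kᵢ−1)/(1+ψ(Kᵢ−1)) = 0.
Check two-phase: ΣzᵢKᵢ = 1.2495 > 1 and Σzᵢ/Kᵢ = 1.9998 > 1, so g(0) = 0.2495 > 0 and g(1) = -0.9998 < 0.
Iterate (Newton) starting at ψ = 0.47:
  ψ = 0.4700: g = -0.22419, g' = -0.8690 → ψ = 0.2120
  ψ = 0.2120: g = 0.00161, g' = -0.9509 → ψ = 0.2137
Converged at ψ = 0.2137.
Then V = ψ·F = 0.2137·375 = 80.1 mol/h and L = F − V = 294.9 mol/h.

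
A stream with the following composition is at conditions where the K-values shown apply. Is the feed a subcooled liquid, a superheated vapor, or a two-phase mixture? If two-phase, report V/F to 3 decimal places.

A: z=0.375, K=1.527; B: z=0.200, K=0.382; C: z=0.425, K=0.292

ΣzᵢKᵢ = 0.773; Σzᵢ/Kᵢ = 2.225.
Since ΣzᵢKᵢ < 1 the mixture is below its bubble point — single liquid phase.

subcooled liquid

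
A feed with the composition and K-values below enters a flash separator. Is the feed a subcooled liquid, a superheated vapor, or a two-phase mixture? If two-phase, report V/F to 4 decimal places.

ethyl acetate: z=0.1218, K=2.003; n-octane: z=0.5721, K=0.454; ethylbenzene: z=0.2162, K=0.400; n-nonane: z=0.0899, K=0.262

ΣzᵢKᵢ = 0.6137; Σzᵢ/Kᵢ = 2.2046.
Since ΣzᵢKᵢ < 1 the mixture is below its bubble point — single liquid phase.

subcooled liquid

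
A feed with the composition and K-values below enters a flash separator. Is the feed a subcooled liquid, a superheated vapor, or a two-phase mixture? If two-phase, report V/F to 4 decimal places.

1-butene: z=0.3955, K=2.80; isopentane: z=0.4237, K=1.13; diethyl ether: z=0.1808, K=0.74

superheated vapor

ΣzᵢKᵢ = 1.7200; Σzᵢ/Kᵢ = 0.7605.
Since Σzᵢ/Kᵢ < 1 the mixture is above its dew point — single vapor phase.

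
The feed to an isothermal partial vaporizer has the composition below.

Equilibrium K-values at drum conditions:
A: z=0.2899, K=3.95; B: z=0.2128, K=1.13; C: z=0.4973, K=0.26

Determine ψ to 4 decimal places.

ψ = 0.3063

Iterate (Newton) starting at ψ = 0.5:
  ψ = 0.5000: g = -0.21262, g' = -1.1011 → ψ = 0.3069
  ψ = 0.3069: g = -0.00070, g' = -1.1541 → ψ = 0.3063
Converged at ψ = 0.3063.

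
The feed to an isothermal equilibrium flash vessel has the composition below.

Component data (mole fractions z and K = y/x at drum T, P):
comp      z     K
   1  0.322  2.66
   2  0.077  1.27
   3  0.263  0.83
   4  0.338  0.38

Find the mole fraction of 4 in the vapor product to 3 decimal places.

Newton–Raphson from β = 0.5:
  β = 0.500: g = -0.0422, g' = -0.551 → β = 0.424
Converged at β = 0.424.
Compositions from xᵢ = zᵢ/(1+β(Kᵢ−1)), yᵢ = Kᵢxᵢ:
  1: x = 0.189, y = 0.503
  2: x = 0.069, y = 0.088
  3: x = 0.283, y = 0.235
  4: x = 0.458, y = 0.174

y_4 = 0.174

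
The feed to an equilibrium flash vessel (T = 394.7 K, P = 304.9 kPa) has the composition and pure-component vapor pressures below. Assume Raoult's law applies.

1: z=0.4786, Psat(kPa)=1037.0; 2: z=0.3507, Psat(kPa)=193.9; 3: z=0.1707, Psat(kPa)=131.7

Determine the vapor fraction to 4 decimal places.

ψ = 0.8592

Raoult's law: Kᵢ = Pᵢˢᵃᵗ/P = Pᵢˢᵃᵗ/304.9.
  K_1 = 1037.0/304.9 = 3.401115, K_2 = 193.9/304.9 = 0.635946, K_3 = 131.7/304.9 = 0.431945
Let ψ = V/F and solve Σ zᵢ(Kᵢ−1)/(1+ψ(Kᵢ−1)) = 0.
Check two-phase: ΣzᵢKᵢ = 1.9245 > 1 and Σzᵢ/Kᵢ = 1.0874 > 1, so g(0) = 0.9245 > 0 and g(1) = -0.0874 < 0.
Iterate (Newton) starting at ψ = 0.31:
  ψ = 0.3100: g = 0.39719, g' = -1.0470 → ψ = 0.6893
  ψ = 0.6893: g = 0.10298, g' = -0.6230 → ψ = 0.8546
  ψ = 0.8546: g = 0.00273, g' = -0.6022 → ψ = 0.8592
Converged at ψ = 0.8592.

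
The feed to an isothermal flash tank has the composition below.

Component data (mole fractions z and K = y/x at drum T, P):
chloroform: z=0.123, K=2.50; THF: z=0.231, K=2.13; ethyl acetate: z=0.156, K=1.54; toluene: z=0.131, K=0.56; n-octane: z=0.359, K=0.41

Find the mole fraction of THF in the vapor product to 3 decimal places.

y_THF = 0.331

Iterate (Newton) starting at ψ = 0.5:
  ψ = 0.500: g = -0.0358, g' = -0.532 → ψ = 0.433
  ψ = 0.433: g = -0.0002, g' = -0.529 → ψ = 0.432
Converged at ψ = 0.432.
Compositions from xᵢ = zᵢ/(1+ψ(Kᵢ−1)), yᵢ = Kᵢxᵢ:
  chloroform: x = 0.075, y = 0.187
  THF: x = 0.155, y = 0.331
  ethyl acetate: x = 0.126, y = 0.195
  toluene: x = 0.162, y = 0.091
  n-octane: x = 0.482, y = 0.198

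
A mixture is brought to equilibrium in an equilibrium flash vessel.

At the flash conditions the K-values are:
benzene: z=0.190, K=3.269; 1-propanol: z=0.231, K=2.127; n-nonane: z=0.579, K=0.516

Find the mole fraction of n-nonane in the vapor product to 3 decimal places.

Rachford–Rice: g(ψ) = Σ zᵢ(Kᵢ−1)/(1+ψ(Kᵢ−1)) = 0.
g(0) = ΣzᵢKᵢ − 1 = 0.411 and g(1) = 1 − Σzᵢ/Kᵢ = -0.289, so a root lies in (0, 1).
Iterate (Newton) starting at ψ = 0.5:
  ψ = 0.500: g = -0.0012, g' = -0.571 → ψ = 0.498
Converged at ψ = 0.498.
Compositions from xᵢ = zᵢ/(1+ψ(Kᵢ−1)), yᵢ = Kᵢxᵢ:
  benzene: x = 0.089, y = 0.292
  1-propanol: x = 0.148, y = 0.315
  n-nonane: x = 0.763, y = 0.394

y_n-nonane = 0.394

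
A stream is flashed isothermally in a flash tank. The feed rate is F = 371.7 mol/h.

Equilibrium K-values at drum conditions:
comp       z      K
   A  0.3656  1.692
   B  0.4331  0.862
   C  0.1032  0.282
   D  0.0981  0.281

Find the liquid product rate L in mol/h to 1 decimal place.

L = 308.0 mol/h

Material balance + equilibrium reduce to Σ zᵢ(Kᵢ−1)/(1+ψ(Kᵢ−1)) = 0.
g(0) = ΣzᵢKᵢ − 1 = 0.0486 and g(1) = 1 − Σzᵢ/Kᵢ = -0.4336, so a root lies in (0, 1).
Iterate (Newton) starting at ψ = 0.42:
  ψ = 0.4200: g = -0.07456, g' = -0.3275 → ψ = 0.1924
  ψ = 0.1924: g = -0.00595, g' = -0.2850 → ψ = 0.1715
  ψ = 0.1715: g = -0.00001, g' = -0.2837 → ψ = 0.1714
Converged at ψ = 0.1714.
Then V = ψ·F = 0.1714·371.7 = 63.7 mol/h and L = F − V = 308.0 mol/h.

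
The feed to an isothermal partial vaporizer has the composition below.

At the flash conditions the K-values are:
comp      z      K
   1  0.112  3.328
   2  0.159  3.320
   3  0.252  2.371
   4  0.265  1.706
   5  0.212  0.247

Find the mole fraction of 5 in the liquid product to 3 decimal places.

Let ψ = V/F and solve Σ zᵢ(Kᵢ−1)/(1+ψ(Kᵢ−1)) = 0.
Feasibility: ΣzᵢKᵢ = 2.003, Σzᵢ/Kᵢ = 1.201 — both > 1, two phases present.
Newton–Raphson from ψ = 0.33:
  ψ = 0.330: g = 0.5336, g' = -0.993 → ψ = 0.867
  ψ = 0.867: g = 0.0224, g' = -1.310 → ψ = 0.885
  ψ = 0.885: g = -0.0006, g' = -1.381 → ψ = 0.884
Converged at ψ = 0.884.
Compositions from xᵢ = zᵢ/(1+ψ(Kᵢ−1)), yᵢ = Kᵢxᵢ:
  1: x = 0.037, y = 0.122
  2: x = 0.052, y = 0.173
  3: x = 0.114, y = 0.270
  4: x = 0.163, y = 0.278
  5: x = 0.634, y = 0.157

x_5 = 0.634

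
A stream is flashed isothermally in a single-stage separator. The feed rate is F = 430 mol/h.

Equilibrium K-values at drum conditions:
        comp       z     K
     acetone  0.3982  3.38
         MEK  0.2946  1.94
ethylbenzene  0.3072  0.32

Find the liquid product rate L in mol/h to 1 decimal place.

Material balance + equilibrium reduce to Σ zᵢ(Kᵢ−1)/(1+V/F(Kᵢ−1)) = 0.
g(0) = ΣzᵢKᵢ − 1 = 1.0157 and g(1) = 1 − Σzᵢ/Kᵢ = -0.2297, so a root lies in (0, 1).
Newton iteration, V/F⁰ = 0.47:
  V/F = 0.4700: g = 0.33238, g' = -0.9346 → V/F = 0.8256
  V/F = 0.8256: g = -0.00077, g' = -1.0776 → V/F = 0.8249
Converged at V/F = 0.8249.
Then V = V/F·F = 0.8249·430 = 354.7 mol/h and L = F − V = 75.3 mol/h.

L = 75.3 mol/h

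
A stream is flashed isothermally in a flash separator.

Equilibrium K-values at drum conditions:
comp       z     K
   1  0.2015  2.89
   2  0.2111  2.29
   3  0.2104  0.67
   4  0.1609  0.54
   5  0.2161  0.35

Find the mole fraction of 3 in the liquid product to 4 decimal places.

x_3 = 0.2478

Material balance + equilibrium reduce to Σ zᵢ(Kᵢ−1)/(1+V/F(Kᵢ−1)) = 0.
Feasibility: ΣzᵢKᵢ = 1.3692, Σzᵢ/Kᵢ = 1.3913 — both > 1, two phases present.
Newton iteration, V/F⁰ = 0.56:
  V/F = 0.5600: g = -0.06260, g' = -0.6103 → V/F = 0.4574
  V/F = 0.4574: g = 0.00011, g' = -0.6173 → V/F = 0.4576
Converged at V/F = 0.4576.
Compositions from xᵢ = zᵢ/(1+V/F(Kᵢ−1)), yᵢ = Kᵢxᵢ:
  1: x = 0.1081, y = 0.3123
  2: x = 0.1327, y = 0.3040
  3: x = 0.2478, y = 0.1660
  4: x = 0.2038, y = 0.1101
  5: x = 0.3076, y = 0.1077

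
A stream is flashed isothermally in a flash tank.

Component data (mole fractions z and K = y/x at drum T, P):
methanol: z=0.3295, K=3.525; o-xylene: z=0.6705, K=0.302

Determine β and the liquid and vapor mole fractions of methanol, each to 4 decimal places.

Rachford–Rice: g(β) = Σ zᵢ(Kᵢ−1)/(1+β(Kᵢ−1)) = 0.
Check two-phase: ΣzᵢKᵢ = 1.3640 > 1 and Σzᵢ/Kᵢ = 2.3137 > 1, so g(0) = 0.3640 > 0 and g(1) = -1.3137 < 0.
Binary case is linear: z₁(K₁−1)(1+β(K₂−1)) + z₂(K₂−1)(1+β(K₁−1)) = 0
⇒ β = [z₁(K₁−1)+z₂(K₂−1)] / [−(K₁−1)(K₂−1)] = 0.36398/1.76245 = 0.2065
Compositions from xᵢ = zᵢ/(1+β(Kᵢ−1)), yᵢ = Kᵢxᵢ:
  methanol: x = 0.2166, y = 0.7634
  o-xylene: x = 0.7834, y = 0.2366

β = 0.2065, x_methanol = 0.2166, y_methanol = 0.7634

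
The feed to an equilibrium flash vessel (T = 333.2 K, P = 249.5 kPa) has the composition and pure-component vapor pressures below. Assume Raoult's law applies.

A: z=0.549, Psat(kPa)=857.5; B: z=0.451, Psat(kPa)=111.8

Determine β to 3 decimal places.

Raoult's law: Kᵢ = Pᵢˢᵃᵗ/P = Pᵢˢᵃᵗ/249.5.
  K_A = 857.5/249.5 = 3.43687, K_B = 111.8/249.5 = 0.44810
Let β = V/F and solve Σ zᵢ(Kᵢ−1)/(1+β(Kᵢ−1)) = 0.
Check two-phase: ΣzᵢKᵢ = 2.089 > 1 and Σzᵢ/Kᵢ = 1.166 > 1, so g(0) = 1.089 > 0 and g(1) = -0.166 < 0.
Binary case is linear: z₁(K₁−1)(1+β(K₂−1)) + z₂(K₂−1)(1+β(K₁−1)) = 0
⇒ β = [z₁(K₁−1)+z₂(K₂−1)] / [−(K₁−1)(K₂−1)] = 1.0889/1.3449 = 0.810

β = 0.810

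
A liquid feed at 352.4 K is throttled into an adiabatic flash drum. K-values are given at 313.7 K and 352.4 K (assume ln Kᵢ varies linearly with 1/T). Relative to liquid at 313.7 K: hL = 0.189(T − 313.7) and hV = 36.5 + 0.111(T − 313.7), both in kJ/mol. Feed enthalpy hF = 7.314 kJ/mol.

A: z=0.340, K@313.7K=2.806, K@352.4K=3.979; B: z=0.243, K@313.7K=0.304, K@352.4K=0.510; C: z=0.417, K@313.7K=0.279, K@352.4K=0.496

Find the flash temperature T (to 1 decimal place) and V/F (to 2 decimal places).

T = 320.3 K, V/F = 0.17

Adiabatic flash: solve Rachford–Rice at each trial T, then check hF = ψ·hV(T) + (1−ψ)·hL(T).
  T = 313.7 K: K = (2.806, 0.304, 0.279), RR gives ψ = 0.112, H_out = 4.095 kJ/mol
  T = 352.4 K: K = (3.979, 0.510, 0.496), RR gives ψ = 0.460, H_out = 22.715 kJ/mol
  T = 333.0 K: K = (3.374, 0.399, 0.378), RR gives ψ = 0.276, H_out = 13.292 kJ/mol
  T = 323.4 K: K = (3.087, 0.350, 0.326), RR gives ψ = 0.195, H_out = 8.808 kJ/mol
  T = 318.5 K: K = (2.944, 0.326, 0.302), RR gives ψ = 0.154, H_out = 6.465 kJ/mol
  T = 320.9 K: K = (3.014, 0.338, 0.314), RR gives ψ = 0.174, H_out = 7.620 kJ/mol
Linear interpolation between T = 318.5 (H_out = 6.465) and T = 320.9 (H_out = 7.620) on hF = 7.314 gives T ≈ 320.3 K, at which ψ = 0.17.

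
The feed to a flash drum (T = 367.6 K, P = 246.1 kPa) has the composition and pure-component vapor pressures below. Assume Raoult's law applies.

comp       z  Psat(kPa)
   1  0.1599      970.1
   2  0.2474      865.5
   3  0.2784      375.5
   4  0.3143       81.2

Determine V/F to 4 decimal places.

Raoult's law: Kᵢ = Pᵢˢᵃᵗ/P = Pᵢˢᵃᵗ/246.1.
  K_1 = 970.1/246.1 = 3.941894, K_2 = 865.5/246.1 = 3.516863, K_3 = 375.5/246.1 = 1.525803, K_4 = 81.2/246.1 = 0.329947
Rachford–Rice: g(V/F) = Σ zᵢ(Kᵢ−1)/(1+V/F(Kᵢ−1)) = 0.
Check two-phase: ΣzᵢKᵢ = 2.0289 > 1 and Σzᵢ/Kᵢ = 1.2459 > 1, so g(0) = 1.0289 > 0 and g(1) = -0.2459 < 0.
Newton iteration, V/F⁰ = 0.35:
  V/F = 0.3500: g = 0.41133, g' = -1.0746 → V/F = 0.7328
  V/F = 0.7328: g = 0.05992, g' = -0.9174 → V/F = 0.7981
  V/F = 0.7981: g = -0.00207, g' = -0.9867 → V/F = 0.7960
Converged at V/F = 0.7960.

V/F = 0.7960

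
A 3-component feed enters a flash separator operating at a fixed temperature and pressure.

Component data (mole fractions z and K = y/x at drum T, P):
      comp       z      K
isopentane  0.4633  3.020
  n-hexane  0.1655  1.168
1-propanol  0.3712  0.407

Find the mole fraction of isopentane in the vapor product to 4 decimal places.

Let β = V/F and solve Σ zᵢ(Kᵢ−1)/(1+β(Kᵢ−1)) = 0.
Check two-phase: ΣzᵢKᵢ = 1.7435 > 1 and Σzᵢ/Kᵢ = 1.2071 > 1, so g(0) = 0.7435 > 0 and g(1) = -0.2071 < 0.
Newton–Raphson from β = 0.5:
  β = 0.5000: g = 0.17836, g' = -0.7356 → β = 0.7425
  β = 0.7425: g = 0.00584, g' = -0.7229 → β = 0.7505
Converged at β = 0.7505.
Compositions from xᵢ = zᵢ/(1+β(Kᵢ−1)), yᵢ = Kᵢxᵢ:
  isopentane: x = 0.1841, y = 0.5561
  n-hexane: x = 0.1470, y = 0.1717
  1-propanol: x = 0.6689, y = 0.2722

y_isopentane = 0.5561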